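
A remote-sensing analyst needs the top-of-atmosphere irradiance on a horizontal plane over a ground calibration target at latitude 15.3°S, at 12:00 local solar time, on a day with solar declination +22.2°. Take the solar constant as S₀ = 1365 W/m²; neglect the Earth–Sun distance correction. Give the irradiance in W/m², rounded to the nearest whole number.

1083 W/m²

Hour angle H = 15° × (12 − 12) = 0.00°.
cos θ_z = sin φ sin δ + cos φ cos δ cos H = (-0.2639)(0.3778) + (0.9646)(0.9259)(1.0000) = 0.7934.
Top-of-atmosphere irradiance = S₀ cos θ_z = 1365 × 0.7934 = 1082.99 W/m².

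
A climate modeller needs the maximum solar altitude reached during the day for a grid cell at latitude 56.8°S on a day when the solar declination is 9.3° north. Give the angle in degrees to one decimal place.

At local solar noon the hour angle is zero, so the elevation is 90° − |φ − δ| = 90° − |-56.8° − (9.3°)| = 90° − 66.1° = 23.9°.

23.9°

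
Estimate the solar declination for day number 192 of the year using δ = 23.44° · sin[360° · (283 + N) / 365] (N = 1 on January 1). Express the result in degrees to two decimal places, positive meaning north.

+22.23°

360 × (283 + 192) / 365 = 468.493°; sin(468.493°) = 0.9484.
δ = 23.44 × 0.9484 = 22.230° ≈ +22.23°.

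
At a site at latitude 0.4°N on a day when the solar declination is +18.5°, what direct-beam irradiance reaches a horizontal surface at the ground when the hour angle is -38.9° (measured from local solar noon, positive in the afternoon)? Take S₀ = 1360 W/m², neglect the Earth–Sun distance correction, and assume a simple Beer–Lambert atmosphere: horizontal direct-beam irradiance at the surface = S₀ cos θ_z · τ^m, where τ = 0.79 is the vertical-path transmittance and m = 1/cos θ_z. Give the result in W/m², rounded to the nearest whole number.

With φ = 0.4°, δ = 18.5°, H = -38.90°: sin φ sin δ = 0.0022, cos φ cos δ cos H = 0.7380, so cos θ_z = 0.7402.
Air mass m = 1/cos θ_z = 1/0.7402 = 1.351; τ^m = 0.79^1.351 = 0.7273.
Surface direct beam = 1360 × 0.7402 × 0.7273 = 732.15 W/m².

732 W/m²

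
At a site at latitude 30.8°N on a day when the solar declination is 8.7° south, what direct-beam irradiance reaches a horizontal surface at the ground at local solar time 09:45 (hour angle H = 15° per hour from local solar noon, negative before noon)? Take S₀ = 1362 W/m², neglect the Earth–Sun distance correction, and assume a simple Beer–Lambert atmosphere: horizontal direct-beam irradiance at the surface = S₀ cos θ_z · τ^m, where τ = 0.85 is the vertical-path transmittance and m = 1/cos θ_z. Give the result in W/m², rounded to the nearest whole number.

Hour angle H = 15° × (9.75 − 12) = -33.75°.
cos θ_z = sin(30.8°) sin(-8.7°) + cos(30.8°) cos(-8.7°) cos(-33.75°) = -0.0775 + 0.7060 = 0.6285.
Air mass m = 1/cos θ_z = 1/0.6285 = 1.591; τ^m = 0.85^1.591 = 0.7722.
Surface direct beam = 1362 × 0.6285 × 0.7722 = 661.02 W/m².

661 W/m²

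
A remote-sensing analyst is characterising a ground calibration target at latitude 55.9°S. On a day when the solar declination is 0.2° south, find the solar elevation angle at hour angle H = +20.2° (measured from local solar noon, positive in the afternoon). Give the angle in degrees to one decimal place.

cos θ_z = sin(-55.9°) sin(-0.2°) + cos(-55.9°) cos(-0.2°) cos(20.20°) = 0.0029 + 0.5262 = 0.5291.
θ_z = arccos(0.5291) = 58.06°, so the elevation is 90° − 58.06° = 31.94°.

31.9°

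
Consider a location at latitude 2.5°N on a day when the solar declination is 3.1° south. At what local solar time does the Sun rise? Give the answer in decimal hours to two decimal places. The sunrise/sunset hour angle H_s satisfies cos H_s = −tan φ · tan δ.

6.01 h

−tan φ tan δ = −(0.0437)(-0.0542) = 0.0024; H_s = arccos(0.0024) = 89.86°.
Sunrise is at 12 − H_s/15 = 12 − 5.991 = 6.009 h local solar time.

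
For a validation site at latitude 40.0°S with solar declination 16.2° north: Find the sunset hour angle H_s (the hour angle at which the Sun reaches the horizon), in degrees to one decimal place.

75.9°

cos H_s = −tan(-40.0°) · tan(16.2°) = 0.2438, so H_s = arccos(0.2438) = 75.89°.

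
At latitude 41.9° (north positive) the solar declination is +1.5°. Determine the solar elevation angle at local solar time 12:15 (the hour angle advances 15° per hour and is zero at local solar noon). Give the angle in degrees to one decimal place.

Hour angle H = 15° × (12.25 − 12) = 3.75°.
cos θ_z = sin φ sin δ + cos φ cos δ cos H = (0.6678)(0.0262) + (0.7443)(0.9997)(0.9979) = 0.7600.
θ_z = arccos(0.7600) = 40.54°, so the elevation is 90° − 40.54° = 49.46°.

49.5°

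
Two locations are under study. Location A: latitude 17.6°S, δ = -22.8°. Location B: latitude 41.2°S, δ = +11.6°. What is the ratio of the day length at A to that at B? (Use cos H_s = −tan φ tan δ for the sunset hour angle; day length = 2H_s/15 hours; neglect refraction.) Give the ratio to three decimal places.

A: H_s = arccos(−tan -17.6° · tan -22.8°) = 97.66°, so 2H_s/15 = 13.0213 h.
B: H_s = arccos(−tan -41.2° · tan 11.6°) = 79.65°, so 2H_s/15 = 10.6200 h.
Ratio A/B = 13.0213 / 10.6200 = 1.2261.

1.226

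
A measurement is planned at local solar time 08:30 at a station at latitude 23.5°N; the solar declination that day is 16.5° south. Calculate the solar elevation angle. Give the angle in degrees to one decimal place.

25.0°

Hour angle H = 15° × (8.5 − 12) = -52.50°.
cos θ_z = sin(23.5°) sin(-16.5°) + cos(23.5°) cos(-16.5°) cos(-52.50°) = -0.1133 + 0.5353 = 0.4220.
θ_z = arccos(0.4220) = 65.04°, so the elevation is 90° − 65.04° = 24.96°.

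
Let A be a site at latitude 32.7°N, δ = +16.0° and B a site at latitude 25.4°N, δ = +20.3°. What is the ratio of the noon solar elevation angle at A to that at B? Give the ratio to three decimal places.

0.863

A: 90° − |32.7 − (16.0)| = 73.30°.
B: 90° − |25.4 − (20.3)| = 84.90°.
Ratio A/B = 73.3000 / 84.9000 = 0.8634.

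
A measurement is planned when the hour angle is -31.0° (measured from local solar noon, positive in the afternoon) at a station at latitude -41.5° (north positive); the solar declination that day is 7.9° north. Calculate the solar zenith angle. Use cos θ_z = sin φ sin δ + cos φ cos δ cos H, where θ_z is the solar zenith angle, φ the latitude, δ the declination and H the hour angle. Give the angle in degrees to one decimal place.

57.0°

cos θ_z = sin φ sin δ + cos φ cos δ cos H = (-0.6626)(0.1374) + (0.7490)(0.9905)(0.8572) = 0.5449.
θ_z = arccos(0.5449) = 56.98°.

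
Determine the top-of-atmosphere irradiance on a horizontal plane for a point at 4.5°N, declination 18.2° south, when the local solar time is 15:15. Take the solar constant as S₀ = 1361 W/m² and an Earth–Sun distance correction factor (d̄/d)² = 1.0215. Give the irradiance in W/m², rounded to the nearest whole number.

Hour angle H = 15° × (15.25 − 12) = 48.75°.
cos θ_z = sin(4.5°) sin(-18.2°) + cos(4.5°) cos(-18.2°) cos(48.75°) = -0.0245 + 0.6244 = 0.5999.
Top-of-atmosphere irradiance = S₀ (d̄/d)² cos θ_z = 1361 × 1.0215 × 0.5999 = 834.02 W/m².

834 W/m²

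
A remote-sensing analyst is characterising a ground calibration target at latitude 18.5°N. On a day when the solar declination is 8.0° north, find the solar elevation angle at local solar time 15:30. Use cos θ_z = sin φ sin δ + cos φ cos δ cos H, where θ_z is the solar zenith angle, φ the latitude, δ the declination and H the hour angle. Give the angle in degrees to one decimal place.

Hour angle H = 15° × (15.5 − 12) = 52.50°.
cos θ_z = sin(18.5°) sin(8.0°) + cos(18.5°) cos(8.0°) cos(52.50°) = 0.0442 + 0.5717 = 0.6159.
θ_z = arccos(0.6159) = 51.98°, so the elevation is 90° − 51.98° = 38.02°.

38.0°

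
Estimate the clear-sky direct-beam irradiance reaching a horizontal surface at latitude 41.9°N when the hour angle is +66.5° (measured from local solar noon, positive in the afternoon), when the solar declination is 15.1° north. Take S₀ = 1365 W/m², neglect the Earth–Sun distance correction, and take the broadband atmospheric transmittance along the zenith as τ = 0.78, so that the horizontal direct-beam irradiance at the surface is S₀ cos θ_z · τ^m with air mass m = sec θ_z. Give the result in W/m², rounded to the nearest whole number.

cos θ_z = sin φ sin δ + cos φ cos δ cos H = (0.6678)(0.2605) + (0.7443)(0.9655)(0.3987) = 0.4605.
Air mass m = 1/cos θ_z = 1/0.4605 = 2.172; τ^m = 0.78^2.172 = 0.5829.
Surface direct beam = 1365 × 0.4605 × 0.5829 = 366.40 W/m².

366 W/m²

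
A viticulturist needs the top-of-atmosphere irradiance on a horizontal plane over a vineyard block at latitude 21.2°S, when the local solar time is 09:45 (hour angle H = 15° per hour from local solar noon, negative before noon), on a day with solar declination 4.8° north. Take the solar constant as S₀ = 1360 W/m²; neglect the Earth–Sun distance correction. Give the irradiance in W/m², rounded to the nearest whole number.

Hour angle H = 15° × (9.75 − 12) = -33.75°.
cos θ_z = sin(-21.2°) sin(4.8°) + cos(-21.2°) cos(4.8°) cos(-33.75°) = -0.0303 + 0.7725 = 0.7422.
Top-of-atmosphere irradiance = S₀ cos θ_z = 1360 × 0.7422 = 1009.39 W/m².

1009 W/m²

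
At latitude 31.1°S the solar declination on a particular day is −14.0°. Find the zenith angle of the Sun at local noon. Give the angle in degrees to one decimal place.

At local solar noon the hour angle is zero, so the zenith angle is |φ − δ| = |-31.1° − (-14.0°)| = 17.1°.

17.1°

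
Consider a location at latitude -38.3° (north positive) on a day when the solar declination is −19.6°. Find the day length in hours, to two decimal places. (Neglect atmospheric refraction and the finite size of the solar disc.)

14.18 hours

cos H_s = −tan(-38.3°) · tan(-19.6°) = -0.2812, so H_s = arccos(-0.2812) = 106.33°.
Day length = 2 H_s / 15° h⁻¹ = 212.66° / 15 = 14.177 h.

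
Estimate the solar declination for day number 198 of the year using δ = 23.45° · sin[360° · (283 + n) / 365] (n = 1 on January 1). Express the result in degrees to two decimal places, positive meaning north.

360 × (283 + 198) / 365 = 474.411°; sin(474.411°) = 0.9106.
δ = 23.45 × 0.9106 = 21.354° ≈ +21.35°.

+21.35°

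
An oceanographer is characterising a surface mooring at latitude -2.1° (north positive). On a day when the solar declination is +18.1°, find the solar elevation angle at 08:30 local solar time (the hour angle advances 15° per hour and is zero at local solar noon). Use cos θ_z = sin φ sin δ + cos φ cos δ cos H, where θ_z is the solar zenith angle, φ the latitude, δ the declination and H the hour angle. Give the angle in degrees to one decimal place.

Hour angle H = 15° × (8.5 − 12) = -52.50°.
With φ = -2.1°, δ = 18.1°, H = -52.50°: sin φ sin δ = -0.0114, cos φ cos δ cos H = 0.5782, so cos θ_z = 0.5668.
θ_z = arccos(0.5668) = 55.47°, so the elevation is 90° − 55.47° = 34.53°.

34.5°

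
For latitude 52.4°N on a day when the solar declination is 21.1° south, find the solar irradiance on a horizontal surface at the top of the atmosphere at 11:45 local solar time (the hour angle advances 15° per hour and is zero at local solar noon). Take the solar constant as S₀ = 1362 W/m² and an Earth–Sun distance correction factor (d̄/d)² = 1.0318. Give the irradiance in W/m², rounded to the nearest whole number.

397 W/m²

Hour angle H = 15° × (11.75 − 12) = -3.75°.
With φ = 52.4°, δ = -21.1°, H = -3.75°: sin φ sin δ = -0.2852, cos φ cos δ cos H = 0.5680, so cos θ_z = 0.2828.
Top-of-atmosphere irradiance = S₀ (d̄/d)² cos θ_z = 1362 × 1.0318 × 0.2828 = 397.42 W/m².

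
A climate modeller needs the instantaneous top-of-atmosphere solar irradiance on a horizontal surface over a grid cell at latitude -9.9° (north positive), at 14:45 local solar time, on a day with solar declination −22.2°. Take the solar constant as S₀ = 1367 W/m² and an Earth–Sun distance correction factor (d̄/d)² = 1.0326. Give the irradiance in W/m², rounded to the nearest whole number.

1060 W/m²

Hour angle H = 15° × (14.75 − 12) = 41.25°.
cos θ_z = sin φ sin δ + cos φ cos δ cos H = (-0.1719)(-0.3778) + (0.9851)(0.9259)(0.7518) = 0.7507.
Top-of-atmosphere irradiance = S₀ (d̄/d)² cos θ_z = 1367 × 1.0326 × 0.7507 = 1059.66 W/m².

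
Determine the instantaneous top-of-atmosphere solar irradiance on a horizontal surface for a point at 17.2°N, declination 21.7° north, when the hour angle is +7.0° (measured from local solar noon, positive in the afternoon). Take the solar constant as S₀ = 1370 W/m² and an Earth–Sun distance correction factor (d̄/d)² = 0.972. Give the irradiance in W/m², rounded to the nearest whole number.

cos θ_z = sin φ sin δ + cos φ cos δ cos H = (0.2957)(0.3697) + (0.9553)(0.9291)(0.9925) = 0.9902.
Top-of-atmosphere irradiance = S₀ (d̄/d)² cos θ_z = 1370 × 0.972 × 0.9902 = 1318.59 W/m².

1319 W/m²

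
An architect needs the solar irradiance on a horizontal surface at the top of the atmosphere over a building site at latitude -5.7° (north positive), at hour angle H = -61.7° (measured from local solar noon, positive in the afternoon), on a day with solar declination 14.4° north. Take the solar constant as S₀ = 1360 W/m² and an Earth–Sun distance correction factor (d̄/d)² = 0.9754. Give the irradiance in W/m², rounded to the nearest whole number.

573 W/m²

With φ = -5.7°, δ = 14.4°, H = -61.70°: sin φ sin δ = -0.0247, cos φ cos δ cos H = 0.4569, so cos θ_z = 0.4322.
Top-of-atmosphere irradiance = S₀ (d̄/d)² cos θ_z = 1360 × 0.9754 × 0.4322 = 573.33 W/m².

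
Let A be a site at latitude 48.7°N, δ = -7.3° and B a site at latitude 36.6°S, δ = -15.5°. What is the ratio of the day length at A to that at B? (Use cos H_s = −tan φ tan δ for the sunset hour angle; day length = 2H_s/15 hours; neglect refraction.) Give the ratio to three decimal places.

A: H_s = arccos(−tan 48.7° · tan -7.3°) = 81.62°, so 2H_s/15 = 10.8827 h.
B: H_s = arccos(−tan -36.6° · tan -15.5°) = 101.89°, so 2H_s/15 = 13.5853 h.
Ratio A/B = 10.8827 / 13.5853 = 0.8011.

0.801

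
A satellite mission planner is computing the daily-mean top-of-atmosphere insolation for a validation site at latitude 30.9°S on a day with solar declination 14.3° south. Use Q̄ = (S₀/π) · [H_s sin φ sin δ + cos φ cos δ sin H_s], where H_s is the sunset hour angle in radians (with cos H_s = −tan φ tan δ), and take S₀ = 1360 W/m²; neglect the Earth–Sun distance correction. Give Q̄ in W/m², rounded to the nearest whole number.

−tan φ tan δ = −(-0.5985)(-0.2549) = -0.1526; H_s = arccos(-0.1526) = 98.78°. In radians, H_s = 1.7240.
H_s sin φ sin δ = 1.7240 × -0.5135 × -0.2470 = 0.2187.
cos φ cos δ sin H_s = 0.8581 × 0.9690 × 0.9883 = 0.8218.
Q̄ = (1360/π) × (0.2187 + 0.8218) = 432.90 × 1.0405 = 450.43 W/m².

450 W/m²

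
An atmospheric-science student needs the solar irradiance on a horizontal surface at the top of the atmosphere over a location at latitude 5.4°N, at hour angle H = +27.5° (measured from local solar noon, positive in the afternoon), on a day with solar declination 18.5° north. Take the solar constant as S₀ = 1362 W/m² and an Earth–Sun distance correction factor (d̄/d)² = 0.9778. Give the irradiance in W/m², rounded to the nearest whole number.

With φ = 5.4°, δ = 18.5°, H = 27.50°: sin φ sin δ = 0.0299, cos φ cos δ cos H = 0.8374, so cos θ_z = 0.8673.
Top-of-atmosphere irradiance = S₀ (d̄/d)² cos θ_z = 1362 × 0.9778 × 0.8673 = 1155.04 W/m².

1155 W/m²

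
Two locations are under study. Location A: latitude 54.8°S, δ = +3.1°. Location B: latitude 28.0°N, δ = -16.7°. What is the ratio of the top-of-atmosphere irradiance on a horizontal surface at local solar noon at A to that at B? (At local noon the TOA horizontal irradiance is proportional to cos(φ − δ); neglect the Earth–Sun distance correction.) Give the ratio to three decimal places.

A: cos θ_z = cos(-54.8° − (3.1°)) = 0.5314.
B: cos θ_z = cos(28.0° − (-16.7°)) = 0.7108.
Ratio A/B = 0.5314 / 0.7108 = 0.7476.

0.748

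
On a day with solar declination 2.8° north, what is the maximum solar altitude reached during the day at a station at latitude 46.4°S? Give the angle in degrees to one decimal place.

40.8°

At local solar noon the hour angle is zero, so the elevation is 90° − |φ − δ| = 90° − |-46.4° − (2.8°)| = 90° − 49.2° = 40.8°.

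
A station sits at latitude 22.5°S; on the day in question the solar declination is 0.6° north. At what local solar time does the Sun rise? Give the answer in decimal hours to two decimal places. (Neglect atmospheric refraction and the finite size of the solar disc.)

6.02 h

The sunset hour angle satisfies cos H_s = −tan φ tan δ = 0.0043, giving H_s = 89.75°.
Sunrise is at 12 − H_s/15 = 12 − 5.983 = 6.017 h local solar time.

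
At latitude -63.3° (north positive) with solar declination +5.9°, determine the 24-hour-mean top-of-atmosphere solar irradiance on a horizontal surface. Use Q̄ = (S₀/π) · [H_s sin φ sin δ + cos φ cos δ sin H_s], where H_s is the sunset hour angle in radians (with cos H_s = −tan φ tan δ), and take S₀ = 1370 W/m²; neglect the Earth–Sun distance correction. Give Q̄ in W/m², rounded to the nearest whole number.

136 W/m²

cos H_s = −tan(-63.3°) · tan(5.9°) = 0.2055, so H_s = arccos(0.2055) = 78.14°. In radians, H_s = 1.3638.
H_s sin φ sin δ = 1.3638 × -0.8934 × 0.1028 = -0.1253.
cos φ cos δ sin H_s = 0.4493 × 0.9947 × 0.9787 = 0.4374.
Q̄ = (1370/π) × (-0.1253 + 0.4374) = 436.08 × 0.3121 = 136.10 W/m².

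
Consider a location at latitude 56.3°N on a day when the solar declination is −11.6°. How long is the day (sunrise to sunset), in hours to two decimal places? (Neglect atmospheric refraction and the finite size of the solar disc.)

−tan φ tan δ = −(1.4994)(-0.2053) = 0.3078; H_s = arccos(0.3078) = 72.07°.
Day length = 2 H_s / 15° h⁻¹ = 144.14° / 15 = 9.609 h.

9.61 hours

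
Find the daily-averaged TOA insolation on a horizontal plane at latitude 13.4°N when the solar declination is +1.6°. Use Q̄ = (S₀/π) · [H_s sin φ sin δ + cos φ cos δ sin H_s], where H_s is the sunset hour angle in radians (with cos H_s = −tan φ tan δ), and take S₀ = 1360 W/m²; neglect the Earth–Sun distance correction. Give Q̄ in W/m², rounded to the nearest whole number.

425 W/m²

cos H_s = −tan(13.4°) · tan(1.6°) = -0.0067, so H_s = arccos(-0.0067) = 90.38°. In radians, H_s = 1.5774.
H_s sin φ sin δ = 1.5774 × 0.2317 × 0.0279 = 0.0102.
cos φ cos δ sin H_s = 0.9728 × 0.9996 × 1.0000 = 0.9724.
Q̄ = (1360/π) × (0.0102 + 0.9724) = 432.90 × 0.9826 = 425.37 W/m².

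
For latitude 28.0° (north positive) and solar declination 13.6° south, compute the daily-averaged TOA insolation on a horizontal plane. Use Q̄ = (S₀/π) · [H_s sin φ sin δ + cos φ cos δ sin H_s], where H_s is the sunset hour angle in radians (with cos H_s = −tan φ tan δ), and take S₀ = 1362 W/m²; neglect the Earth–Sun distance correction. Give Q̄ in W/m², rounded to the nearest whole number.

300 W/m²

The sunset hour angle satisfies cos H_s = −tan φ tan δ = 0.1286, giving H_s = 82.61°. In radians, H_s = 1.4418.
H_s sin φ sin δ = 1.4418 × 0.4695 × -0.2351 = -0.1591.
cos φ cos δ sin H_s = 0.8829 × 0.9720 × 0.9917 = 0.8511.
Q̄ = (1362/π) × (-0.1591 + 0.8511) = 433.54 × 0.6920 = 300.01 W/m².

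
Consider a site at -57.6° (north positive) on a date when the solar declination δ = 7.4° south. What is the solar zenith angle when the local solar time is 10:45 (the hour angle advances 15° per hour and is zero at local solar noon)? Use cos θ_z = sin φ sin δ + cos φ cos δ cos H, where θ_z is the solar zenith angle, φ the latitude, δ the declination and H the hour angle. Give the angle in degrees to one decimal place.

Hour angle H = 15° × (10.75 − 12) = -18.75°.
With φ = -57.6°, δ = -7.4°, H = -18.75°: sin φ sin δ = 0.1087, cos φ cos δ cos H = 0.5032, so cos θ_z = 0.6119.
θ_z = arccos(0.6119) = 52.27°.

52.3°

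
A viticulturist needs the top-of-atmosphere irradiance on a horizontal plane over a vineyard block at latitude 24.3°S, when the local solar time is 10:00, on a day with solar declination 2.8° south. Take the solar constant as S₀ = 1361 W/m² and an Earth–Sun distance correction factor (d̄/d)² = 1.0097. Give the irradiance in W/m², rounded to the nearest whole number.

Hour angle H = 15° × (10 − 12) = -30.00°.
With φ = -24.3°, δ = -2.8°, H = -30.00°: sin φ sin δ = 0.0201, cos φ cos δ cos H = 0.7884, so cos θ_z = 0.8085.
Top-of-atmosphere irradiance = S₀ (d̄/d)² cos θ_z = 1361 × 1.0097 × 0.8085 = 1111.04 W/m².

1111 W/m²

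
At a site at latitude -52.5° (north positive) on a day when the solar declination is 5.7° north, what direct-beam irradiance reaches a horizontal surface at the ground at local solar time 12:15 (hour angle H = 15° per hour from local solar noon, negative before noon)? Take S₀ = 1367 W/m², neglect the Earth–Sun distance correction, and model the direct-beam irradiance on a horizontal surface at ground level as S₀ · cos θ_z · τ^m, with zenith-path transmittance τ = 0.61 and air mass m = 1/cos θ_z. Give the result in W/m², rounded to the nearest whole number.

281 W/m²

Hour angle H = 15° × (12.25 − 12) = 3.75°.
cos θ_z = sin φ sin δ + cos φ cos δ cos H = (-0.7934)(0.0993) + (0.6088)(0.9951)(0.9979) = 0.5258.
Air mass m = 1/cos θ_z = 1/0.5258 = 1.902; τ^m = 0.61^1.902 = 0.3906.
Surface direct beam = 1367 × 0.5258 × 0.3906 = 280.75 W/m².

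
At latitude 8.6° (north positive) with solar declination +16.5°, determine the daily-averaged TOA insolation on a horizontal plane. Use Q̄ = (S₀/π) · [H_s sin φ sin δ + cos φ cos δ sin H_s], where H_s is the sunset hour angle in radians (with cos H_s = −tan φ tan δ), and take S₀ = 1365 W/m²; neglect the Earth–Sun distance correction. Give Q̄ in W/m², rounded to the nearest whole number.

−tan φ tan δ = −(0.1512)(0.2962) = -0.0448; H_s = arccos(-0.0448) = 92.57°. In radians, H_s = 1.6157.
H_s sin φ sin δ = 1.6157 × 0.1495 × 0.2840 = 0.0686.
cos φ cos δ sin H_s = 0.9888 × 0.9588 × 0.9990 = 0.9471.
Q̄ = (1365/π) × (0.0686 + 0.9471) = 434.49 × 1.0157 = 441.31 W/m².

441 W/m²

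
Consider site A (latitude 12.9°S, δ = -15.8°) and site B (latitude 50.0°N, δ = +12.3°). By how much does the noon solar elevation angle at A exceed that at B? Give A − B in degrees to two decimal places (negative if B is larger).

+34.80°

A: 90° − |-12.9 − (-15.8)| = 87.10°.
B: 90° − |50.0 − (12.3)| = 52.30°.
A − B = 87.10 − 52.30 = 34.80°.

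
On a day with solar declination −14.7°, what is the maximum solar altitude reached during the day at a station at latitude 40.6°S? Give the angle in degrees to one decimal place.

At local solar noon the hour angle is zero, so the elevation is 90° − |φ − δ| = 90° − |-40.6° − (-14.7°)| = 90° − 25.9° = 64.1°.

64.1°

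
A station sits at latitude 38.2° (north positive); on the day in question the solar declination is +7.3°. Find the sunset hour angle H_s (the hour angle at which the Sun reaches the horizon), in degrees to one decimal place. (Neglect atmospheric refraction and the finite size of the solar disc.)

−tan φ tan δ = −(0.7869)(0.1281) = -0.1008; H_s = arccos(-0.1008) = 95.79°.

95.8°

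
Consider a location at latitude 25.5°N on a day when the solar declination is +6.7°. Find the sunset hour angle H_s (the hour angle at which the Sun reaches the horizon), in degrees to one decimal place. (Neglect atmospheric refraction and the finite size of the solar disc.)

93.2°

cos H_s = −tan(25.5°) · tan(6.7°) = -0.0560, so H_s = arccos(-0.0560) = 93.21°.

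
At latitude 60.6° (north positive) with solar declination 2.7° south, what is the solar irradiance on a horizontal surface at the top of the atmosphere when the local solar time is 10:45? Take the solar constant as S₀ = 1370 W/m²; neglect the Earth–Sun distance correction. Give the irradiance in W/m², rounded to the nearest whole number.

Hour angle H = 15° × (10.75 − 12) = -18.75°.
With φ = 60.6°, δ = -2.7°, H = -18.75°: sin φ sin δ = -0.0410, cos φ cos δ cos H = 0.4643, so cos θ_z = 0.4233.
Top-of-atmosphere irradiance = S₀ cos θ_z = 1370 × 0.4233 = 579.92 W/m².

580 W/m²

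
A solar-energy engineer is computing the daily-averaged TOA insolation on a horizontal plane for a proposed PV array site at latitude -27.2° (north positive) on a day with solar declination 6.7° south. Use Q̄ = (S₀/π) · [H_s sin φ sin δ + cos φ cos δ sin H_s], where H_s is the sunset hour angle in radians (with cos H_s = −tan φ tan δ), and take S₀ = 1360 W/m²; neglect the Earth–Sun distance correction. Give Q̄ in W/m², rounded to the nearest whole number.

The sunset hour angle satisfies cos H_s = −tan φ tan δ = -0.0604, giving H_s = 93.46°. In radians, H_s = 1.6312.
H_s sin φ sin δ = 1.6312 × -0.4571 × -0.1167 = 0.0870.
cos φ cos δ sin H_s = 0.8894 × 0.9932 × 0.9982 = 0.8818.
Q̄ = (1360/π) × (0.0870 + 0.8818) = 432.90 × 0.9688 = 419.39 W/m².

419 W/m²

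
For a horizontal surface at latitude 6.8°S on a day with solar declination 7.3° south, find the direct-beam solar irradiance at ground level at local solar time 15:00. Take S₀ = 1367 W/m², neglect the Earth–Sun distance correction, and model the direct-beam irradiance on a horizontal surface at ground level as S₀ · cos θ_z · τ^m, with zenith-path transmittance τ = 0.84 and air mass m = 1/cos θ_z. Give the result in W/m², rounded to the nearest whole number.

761 W/m²

Hour angle H = 15° × (15 − 12) = 45.00°.
cos θ_z = sin(-6.8°) sin(-7.3°) + cos(-6.8°) cos(-7.3°) cos(45.00°) = 0.0150 + 0.6964 = 0.7114.
Air mass m = 1/cos θ_z = 1/0.7114 = 1.406; τ^m = 0.84^1.406 = 0.7826.
Surface direct beam = 1367 × 0.7114 × 0.7826 = 761.07 W/m².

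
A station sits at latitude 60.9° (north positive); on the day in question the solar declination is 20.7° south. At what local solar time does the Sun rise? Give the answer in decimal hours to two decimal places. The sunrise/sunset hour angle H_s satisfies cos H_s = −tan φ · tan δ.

8.85 h

cos H_s = −tan(60.9°) · tan(-20.7°) = 0.6789, so H_s = arccos(0.6789) = 47.24°.
Sunrise is at 12 − H_s/15 = 12 − 3.149 = 8.851 h local solar time.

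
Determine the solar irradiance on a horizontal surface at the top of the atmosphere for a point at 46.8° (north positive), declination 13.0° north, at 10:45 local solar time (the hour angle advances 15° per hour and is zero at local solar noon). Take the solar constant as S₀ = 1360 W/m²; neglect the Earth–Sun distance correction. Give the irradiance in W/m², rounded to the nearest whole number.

1082 W/m²

Hour angle H = 15° × (10.75 − 12) = -18.75°.
cos θ_z = sin(46.8°) sin(13.0°) + cos(46.8°) cos(13.0°) cos(-18.75°) = 0.1640 + 0.6316 = 0.7956.
Top-of-atmosphere irradiance = S₀ cos θ_z = 1360 × 0.7956 = 1082.02 W/m².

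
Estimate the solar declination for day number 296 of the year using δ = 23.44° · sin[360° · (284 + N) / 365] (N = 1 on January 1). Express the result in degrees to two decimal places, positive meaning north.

360 × (284 + 296) / 365 = 572.055°; sin(572.055°) = -0.5307.
δ = 23.44 × -0.5307 = -12.440° ≈ -12.44°.

-12.44°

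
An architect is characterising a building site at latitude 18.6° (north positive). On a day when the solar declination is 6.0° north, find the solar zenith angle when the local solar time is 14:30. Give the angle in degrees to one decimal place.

38.6°

Hour angle H = 15° × (14.5 − 12) = 37.50°.
cos θ_z = sin(18.6°) sin(6.0°) + cos(18.6°) cos(6.0°) cos(37.50°) = 0.0333 + 0.7478 = 0.7811.
θ_z = arccos(0.7811) = 38.64°.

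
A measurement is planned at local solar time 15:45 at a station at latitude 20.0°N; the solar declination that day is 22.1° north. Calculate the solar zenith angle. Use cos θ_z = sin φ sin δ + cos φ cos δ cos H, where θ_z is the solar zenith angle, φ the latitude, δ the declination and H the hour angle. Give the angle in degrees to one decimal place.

52.2°

Hour angle H = 15° × (15.75 − 12) = 56.25°.
With φ = 20.0°, δ = 22.1°, H = 56.25°: sin φ sin δ = 0.1287, cos φ cos δ cos H = 0.4837, so cos θ_z = 0.6124.
θ_z = arccos(0.6124) = 52.24°.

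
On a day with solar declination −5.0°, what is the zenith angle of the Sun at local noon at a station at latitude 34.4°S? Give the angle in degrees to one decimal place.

29.4°

At local solar noon the hour angle is zero, so the zenith angle is |φ − δ| = |-34.4° − (-5.0°)| = 29.4°.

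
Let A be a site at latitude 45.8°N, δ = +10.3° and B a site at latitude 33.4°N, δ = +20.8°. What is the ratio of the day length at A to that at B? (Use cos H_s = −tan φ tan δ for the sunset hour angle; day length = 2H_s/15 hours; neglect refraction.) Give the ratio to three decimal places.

A: H_s = arccos(−tan 45.8° · tan 10.3°) = 100.77°, so 2H_s/15 = 13.4360 h.
B: H_s = arccos(−tan 33.4° · tan 20.8°) = 104.51°, so 2H_s/15 = 13.9347 h.
Ratio A/B = 13.4360 / 13.9347 = 0.9642.

0.964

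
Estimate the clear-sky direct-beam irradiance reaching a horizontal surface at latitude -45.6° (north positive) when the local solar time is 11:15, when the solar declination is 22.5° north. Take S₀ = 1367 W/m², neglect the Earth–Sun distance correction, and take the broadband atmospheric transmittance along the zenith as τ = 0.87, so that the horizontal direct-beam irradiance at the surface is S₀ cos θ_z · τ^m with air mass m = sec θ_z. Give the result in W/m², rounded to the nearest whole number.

Hour angle H = 15° × (11.25 − 12) = -11.25°.
cos θ_z = sin(-45.6°) sin(22.5°) + cos(-45.6°) cos(22.5°) cos(-11.25°) = -0.2734 + 0.6340 = 0.3606.
Air mass m = 1/cos θ_z = 1/0.3606 = 2.773; τ^m = 0.87^2.773 = 0.6797.
Surface direct beam = 1367 × 0.3606 × 0.6797 = 335.05 W/m².

335 W/m²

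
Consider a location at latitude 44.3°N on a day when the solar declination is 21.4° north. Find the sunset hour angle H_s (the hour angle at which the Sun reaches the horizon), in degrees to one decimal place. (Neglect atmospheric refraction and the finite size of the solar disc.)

112.5°

The sunset hour angle satisfies cos H_s = −tan φ tan δ = -0.3824, giving H_s = 112.48°.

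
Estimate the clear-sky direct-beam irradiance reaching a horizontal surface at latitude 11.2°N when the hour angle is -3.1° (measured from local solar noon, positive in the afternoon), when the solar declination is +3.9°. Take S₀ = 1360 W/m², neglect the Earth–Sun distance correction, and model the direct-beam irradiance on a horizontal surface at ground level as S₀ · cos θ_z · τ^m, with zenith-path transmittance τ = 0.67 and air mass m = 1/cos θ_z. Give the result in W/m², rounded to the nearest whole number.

899 W/m²

cos θ_z = sin(11.2°) sin(3.9°) + cos(11.2°) cos(3.9°) cos(-3.10°) = 0.0132 + 0.9773 = 0.9905.
Air mass m = 1/cos θ_z = 1/0.9905 = 1.010; τ^m = 0.67^1.010 = 0.6673.
Surface direct beam = 1360 × 0.9905 × 0.6673 = 898.91 W/m².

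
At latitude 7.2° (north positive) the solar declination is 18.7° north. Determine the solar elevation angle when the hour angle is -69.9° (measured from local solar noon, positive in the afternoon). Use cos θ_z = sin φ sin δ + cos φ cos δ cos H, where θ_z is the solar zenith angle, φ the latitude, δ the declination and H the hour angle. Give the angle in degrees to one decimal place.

With φ = 7.2°, δ = 18.7°, H = -69.90°: sin φ sin δ = 0.0402, cos φ cos δ cos H = 0.3230, so cos θ_z = 0.3632.
θ_z = arccos(0.3632) = 68.70°, so the elevation is 90° − 68.70° = 21.30°.

21.3°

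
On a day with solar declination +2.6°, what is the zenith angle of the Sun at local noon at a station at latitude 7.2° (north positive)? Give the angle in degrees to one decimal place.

4.6°

At local solar noon the hour angle is zero, so the zenith angle is |φ − δ| = |7.2° − (2.6°)| = 4.6°.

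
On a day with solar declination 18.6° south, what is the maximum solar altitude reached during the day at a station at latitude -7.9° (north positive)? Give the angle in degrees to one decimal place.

At local solar noon the hour angle is zero, so the elevation is 90° − |φ − δ| = 90° − |-7.9° − (-18.6°)| = 90° − 10.7° = 79.3°.

79.3°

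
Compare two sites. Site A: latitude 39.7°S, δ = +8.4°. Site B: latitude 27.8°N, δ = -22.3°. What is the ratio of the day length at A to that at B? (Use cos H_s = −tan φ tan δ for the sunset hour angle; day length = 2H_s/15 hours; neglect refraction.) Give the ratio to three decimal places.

1.070

A: H_s = arccos(−tan -39.7° · tan 8.4°) = 82.96°, so 2H_s/15 = 11.0613 h.
B: H_s = arccos(−tan 27.8° · tan -22.3°) = 77.51°, so 2H_s/15 = 10.3347 h.
Ratio A/B = 11.0613 / 10.3347 = 1.0703.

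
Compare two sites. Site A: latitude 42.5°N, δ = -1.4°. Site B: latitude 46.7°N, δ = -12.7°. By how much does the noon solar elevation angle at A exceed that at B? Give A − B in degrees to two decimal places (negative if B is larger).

+15.50°

A: 90° − |42.5 − (-1.4)| = 46.10°.
B: 90° − |46.7 − (-12.7)| = 30.60°.
A − B = 46.10 − 30.60 = 15.50°.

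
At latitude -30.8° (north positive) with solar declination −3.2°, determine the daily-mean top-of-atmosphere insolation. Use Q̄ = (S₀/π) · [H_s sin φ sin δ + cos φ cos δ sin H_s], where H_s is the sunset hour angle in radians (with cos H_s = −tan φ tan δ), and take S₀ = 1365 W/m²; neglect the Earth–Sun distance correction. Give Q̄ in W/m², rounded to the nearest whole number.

−tan φ tan δ = −(-0.5961)(-0.0559) = -0.0333; H_s = arccos(-0.0333) = 91.91°. In radians, H_s = 1.6041.
H_s sin φ sin δ = 1.6041 × -0.5120 × -0.0558 = 0.0458.
cos φ cos δ sin H_s = 0.8590 × 0.9984 × 0.9994 = 0.8571.
Q̄ = (1365/π) × (0.0458 + 0.8571) = 434.49 × 0.9029 = 392.30 W/m².

392 W/m²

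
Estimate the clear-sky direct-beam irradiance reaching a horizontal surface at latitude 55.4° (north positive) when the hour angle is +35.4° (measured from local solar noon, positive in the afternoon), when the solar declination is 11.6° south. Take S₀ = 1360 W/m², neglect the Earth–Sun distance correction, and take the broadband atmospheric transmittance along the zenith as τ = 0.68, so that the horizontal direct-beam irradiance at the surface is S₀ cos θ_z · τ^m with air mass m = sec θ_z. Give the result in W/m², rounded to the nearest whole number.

With φ = 55.4°, δ = -11.6°, H = 35.40°: sin φ sin δ = -0.1655, cos φ cos δ cos H = 0.4534, so cos θ_z = 0.2879.
Air mass m = 1/cos θ_z = 1/0.2879 = 3.473; τ^m = 0.68^3.473 = 0.2620.
Surface direct beam = 1360 × 0.2879 × 0.2620 = 102.58 W/m².

103 W/m²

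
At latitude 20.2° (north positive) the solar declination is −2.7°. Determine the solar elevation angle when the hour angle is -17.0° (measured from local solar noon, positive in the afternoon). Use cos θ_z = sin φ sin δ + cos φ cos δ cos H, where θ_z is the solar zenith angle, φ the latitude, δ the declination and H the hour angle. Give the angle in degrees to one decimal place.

61.7°

With φ = 20.2°, δ = -2.7°, H = -17.00°: sin φ sin δ = -0.0163, cos φ cos δ cos H = 0.8965, so cos θ_z = 0.8802.
θ_z = arccos(0.8802) = 28.33°, so the elevation is 90° − 28.33° = 61.67°.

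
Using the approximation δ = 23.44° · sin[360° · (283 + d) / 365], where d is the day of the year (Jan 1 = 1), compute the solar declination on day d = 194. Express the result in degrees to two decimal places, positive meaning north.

+21.96°

360 × (283 + 194) / 365 = 470.466°; sin(470.466°) = 0.9369.
δ = 23.44 × 0.9369 = 21.961° ≈ +21.96°.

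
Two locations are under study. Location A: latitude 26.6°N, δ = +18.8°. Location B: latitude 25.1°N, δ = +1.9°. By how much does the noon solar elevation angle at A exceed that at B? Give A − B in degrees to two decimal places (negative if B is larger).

+15.40°

A: 90° − |26.6 − (18.8)| = 82.20°.
B: 90° − |25.1 − (1.9)| = 66.80°.
A − B = 82.20 − 66.80 = 15.40°.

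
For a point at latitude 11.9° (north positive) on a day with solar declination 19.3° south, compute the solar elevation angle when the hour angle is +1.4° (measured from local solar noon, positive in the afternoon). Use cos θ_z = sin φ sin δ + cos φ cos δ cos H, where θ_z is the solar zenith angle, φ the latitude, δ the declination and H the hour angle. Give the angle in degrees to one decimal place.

58.8°

cos θ_z = sin φ sin δ + cos φ cos δ cos H = (0.2062)(-0.3305) + (0.9785)(0.9438)(0.9997) = 0.8551.
θ_z = arccos(0.8551) = 31.23°, so the elevation is 90° − 31.23° = 58.77°.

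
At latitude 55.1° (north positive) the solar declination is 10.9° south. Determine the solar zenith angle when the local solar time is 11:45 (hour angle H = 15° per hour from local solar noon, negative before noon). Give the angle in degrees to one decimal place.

Hour angle H = 15° × (11.75 − 12) = -3.75°.
cos θ_z = sin(55.1°) sin(-10.9°) + cos(55.1°) cos(-10.9°) cos(-3.75°) = -0.1551 + 0.5606 = 0.4055.
θ_z = arccos(0.4055) = 66.08°.

66.1°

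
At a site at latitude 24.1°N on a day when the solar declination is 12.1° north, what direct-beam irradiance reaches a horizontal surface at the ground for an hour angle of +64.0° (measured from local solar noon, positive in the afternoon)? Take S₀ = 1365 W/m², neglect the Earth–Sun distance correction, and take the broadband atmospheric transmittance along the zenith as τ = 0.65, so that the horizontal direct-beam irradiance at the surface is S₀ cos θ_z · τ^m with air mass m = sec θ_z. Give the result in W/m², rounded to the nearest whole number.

264 W/m²

With φ = 24.1°, δ = 12.1°, H = 64.00°: sin φ sin δ = 0.0856, cos φ cos δ cos H = 0.3913, so cos θ_z = 0.4769.
Air mass m = 1/cos θ_z = 1/0.4769 = 2.097; τ^m = 0.65^2.097 = 0.4052.
Surface direct beam = 1365 × 0.4769 × 0.4052 = 263.77 W/m².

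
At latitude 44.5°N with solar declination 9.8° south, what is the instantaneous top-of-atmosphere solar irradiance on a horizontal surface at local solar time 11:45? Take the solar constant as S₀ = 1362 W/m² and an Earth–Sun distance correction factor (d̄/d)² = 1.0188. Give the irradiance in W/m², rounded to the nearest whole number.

808 W/m²

Hour angle H = 15° × (11.75 − 12) = -3.75°.
With φ = 44.5°, δ = -9.8°, H = -3.75°: sin φ sin δ = -0.1193, cos φ cos δ cos H = 0.7013, so cos θ_z = 0.5820.
Top-of-atmosphere irradiance = S₀ (d̄/d)² cos θ_z = 1362 × 1.0188 × 0.5820 = 807.59 W/m².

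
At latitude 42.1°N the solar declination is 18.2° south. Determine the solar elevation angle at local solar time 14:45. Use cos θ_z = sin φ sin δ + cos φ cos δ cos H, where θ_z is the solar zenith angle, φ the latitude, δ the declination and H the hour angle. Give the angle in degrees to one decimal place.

Hour angle H = 15° × (14.75 − 12) = 41.25°.
cos θ_z = sin φ sin δ + cos φ cos δ cos H = (0.6704)(-0.3123) + (0.7420)(0.9500)(0.7518) = 0.3206.
θ_z = arccos(0.3206) = 71.30°, so the elevation is 90° − 71.30° = 18.70°.

18.7°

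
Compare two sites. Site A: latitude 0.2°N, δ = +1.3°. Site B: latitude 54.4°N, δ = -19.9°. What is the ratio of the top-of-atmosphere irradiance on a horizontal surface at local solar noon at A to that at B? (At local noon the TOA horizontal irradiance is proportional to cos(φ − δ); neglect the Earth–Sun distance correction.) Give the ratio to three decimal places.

A: cos θ_z = cos(0.2° − (1.3°)) = 0.9998.
B: cos θ_z = cos(54.4° − (-19.9°)) = 0.2706.
Ratio A/B = 0.9998 / 0.2706 = 3.6948.

3.695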